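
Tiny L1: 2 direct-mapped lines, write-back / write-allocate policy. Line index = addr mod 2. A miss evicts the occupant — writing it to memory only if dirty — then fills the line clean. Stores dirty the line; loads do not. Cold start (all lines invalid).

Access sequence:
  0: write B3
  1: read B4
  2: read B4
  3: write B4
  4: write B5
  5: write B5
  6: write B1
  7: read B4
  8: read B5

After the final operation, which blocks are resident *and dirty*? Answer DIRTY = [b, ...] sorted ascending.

0: W B3 -> L1 miss  d=D]
1: R B4 -> L0 miss  d=-]
2: R B4 -> L0 hit  d=-]
3: W B4 -> L0 hit  d=D]
4: W B5 -> L1 miss wb->B3  d=D]
5: W B5 -> L1 hit  d=D]
6: W B1 -> L1 miss wb->B5  d=D]
7: R B4 -> L0 hit  d=D]
8: R B5 -> L1 miss wb->B1  d=-]

DIRTY = [4]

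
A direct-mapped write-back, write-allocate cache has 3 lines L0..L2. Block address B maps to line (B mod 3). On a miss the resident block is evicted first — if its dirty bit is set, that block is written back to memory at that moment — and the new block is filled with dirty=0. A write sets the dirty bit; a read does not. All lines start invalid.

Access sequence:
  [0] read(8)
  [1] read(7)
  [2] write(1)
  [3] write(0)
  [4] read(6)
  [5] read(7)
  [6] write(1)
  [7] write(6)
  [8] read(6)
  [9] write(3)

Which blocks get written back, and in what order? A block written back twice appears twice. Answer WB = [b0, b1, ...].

WB = [0, 1, 6]

0: R B8 → L2 miss [-]
1: R B7 → L1 miss [-]
2: W B1 → L1 miss [D]
3: W B0 → L0 miss [D]
4: R B6 → L0 miss wb→B0 [-]
5: R B7 → L1 miss wb→B1 [-]
6: W B1 → L1 miss [D]
7: W B6 → L0 hit [D]
8: R B6 → L0 hit [D]
9: W B3 → L0 miss wb→B6 [D]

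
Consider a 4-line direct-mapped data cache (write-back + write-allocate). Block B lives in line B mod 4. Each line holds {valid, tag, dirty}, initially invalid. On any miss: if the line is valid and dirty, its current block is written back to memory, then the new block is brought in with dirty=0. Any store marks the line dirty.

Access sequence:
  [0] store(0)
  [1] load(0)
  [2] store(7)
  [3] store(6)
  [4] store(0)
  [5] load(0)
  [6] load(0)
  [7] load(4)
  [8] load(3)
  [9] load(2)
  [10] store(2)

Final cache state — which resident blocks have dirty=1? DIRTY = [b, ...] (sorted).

0: W B0 → L0 miss [D]
1: R B0 → L0 hit [D]
2: W B7 → L3 miss [D]
3: W B6 → L2 miss [D]
4: W B0 → L0 hit [D]
5: R B0 → L0 hit [D]
6: R B0 → L0 hit [D]
7: R B4 → L0 miss wb→B0 [-]
8: R B3 → L3 miss wb→B7 [-]
9: R B2 → L2 miss wb→B6 [-]
10: W B2 → L2 hit [D]

DIRTY = [2]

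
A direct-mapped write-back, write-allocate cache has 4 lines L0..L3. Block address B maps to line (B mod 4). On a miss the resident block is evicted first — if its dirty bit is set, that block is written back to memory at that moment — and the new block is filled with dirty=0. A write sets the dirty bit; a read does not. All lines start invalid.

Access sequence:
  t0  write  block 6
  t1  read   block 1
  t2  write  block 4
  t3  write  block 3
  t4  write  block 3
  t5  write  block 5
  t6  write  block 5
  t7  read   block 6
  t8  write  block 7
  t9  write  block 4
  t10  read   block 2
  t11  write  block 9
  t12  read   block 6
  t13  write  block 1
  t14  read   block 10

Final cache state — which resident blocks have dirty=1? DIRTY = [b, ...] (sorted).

DIRTY = [1, 4, 7]

0: W B6 → L2 miss [D]
1: R B1 → L1 miss [-]
2: W B4 → L0 miss [D]
3: W B3 → L3 miss [D]
4: W B3 → L3 hit [D]
5: W B5 → L1 miss [D]
6: W B5 → L1 hit [D]
7: R B6 → L2 hit [D]
8: W B7 → L3 miss wb→B3 [D]
9: W B4 → L0 hit [D]
10: R B2 → L2 miss wb→B6 [-]
11: W B9 → L1 miss wb→B5 [D]
12: R B6 → L2 miss [-]
13: W B1 → L1 miss wb→B9 [D]
14: R B10 → L2 miss [-]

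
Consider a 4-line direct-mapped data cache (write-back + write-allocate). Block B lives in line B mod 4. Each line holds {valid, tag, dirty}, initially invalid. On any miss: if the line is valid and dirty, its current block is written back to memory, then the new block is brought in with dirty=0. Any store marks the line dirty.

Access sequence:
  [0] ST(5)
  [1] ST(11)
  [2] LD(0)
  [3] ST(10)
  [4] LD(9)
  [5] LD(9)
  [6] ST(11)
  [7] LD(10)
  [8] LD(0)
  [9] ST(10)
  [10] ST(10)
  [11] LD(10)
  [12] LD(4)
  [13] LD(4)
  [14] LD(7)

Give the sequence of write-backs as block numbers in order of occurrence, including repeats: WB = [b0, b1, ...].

WB = [5, 11]

0: W B5 -> L1 miss  d=D]
1: W B11 -> L3 miss  d=D]
2: R B0 -> L0 miss  d=-]
3: W B10 -> L2 miss  d=D]
4: R B9 -> L1 miss wb->B5  d=-]
5: R B9 -> L1 hit  d=-]
6: W B11 -> L3 hit  d=D]
7: R B10 -> L2 hit  d=D]
8: R B0 -> L0 hit  d=-]
9: W B10 -> L2 hit  d=D]
10: W B10 -> L2 hit  d=D]
11: R B10 -> L2 hit  d=D]
12: R B4 -> L0 miss  d=-]
13: R B4 -> L0 hit  d=-]
14: R B7 -> L3 miss wb->B11  d=-]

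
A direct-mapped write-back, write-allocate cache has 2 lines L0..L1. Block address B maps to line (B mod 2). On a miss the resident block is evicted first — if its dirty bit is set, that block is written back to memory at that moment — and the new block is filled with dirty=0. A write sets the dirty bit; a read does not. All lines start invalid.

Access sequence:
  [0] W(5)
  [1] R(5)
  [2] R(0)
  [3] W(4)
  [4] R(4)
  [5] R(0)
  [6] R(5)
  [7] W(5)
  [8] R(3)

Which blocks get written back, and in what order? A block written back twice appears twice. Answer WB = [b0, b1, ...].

  0 | W B5 → L1 miss [D]
  1 | R B5 → L1 hit [D]
  2 | R B0 → L0 miss [-]
  3 | W B4 → L0 miss [D]
  4 | R B4 → L0 hit [D]
  5 | R B0 → L0 miss wb→B4 [-]
  6 | R B5 → L1 hit [D]
  7 | W B5 → L1 hit [D]
  8 | R B3 → L1 miss wb→B5 [-]

WB = [4, 5]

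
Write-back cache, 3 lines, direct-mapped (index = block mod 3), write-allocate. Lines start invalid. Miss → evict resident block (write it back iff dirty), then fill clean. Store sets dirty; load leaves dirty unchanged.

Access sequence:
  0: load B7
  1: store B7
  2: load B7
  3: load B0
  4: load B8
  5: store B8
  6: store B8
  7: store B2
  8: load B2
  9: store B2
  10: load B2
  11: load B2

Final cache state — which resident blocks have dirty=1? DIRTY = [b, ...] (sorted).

0: R B7 → L1 miss [-]
1: W B7 → L1 hit [D]
2: R B7 → L1 hit [D]
3: R B0 → L0 miss [-]
4: R B8 → L2 miss [-]
5: W B8 → L2 hit [D]
6: W B8 → L2 hit [D]
7: W B2 → L2 miss wb→B8 [D]
8: R B2 → L2 hit [D]
9: W B2 → L2 hit [D]
10: R B2 → L2 hit [D]
11: R B2 → L2 hit [D]

DIRTY = [2, 7]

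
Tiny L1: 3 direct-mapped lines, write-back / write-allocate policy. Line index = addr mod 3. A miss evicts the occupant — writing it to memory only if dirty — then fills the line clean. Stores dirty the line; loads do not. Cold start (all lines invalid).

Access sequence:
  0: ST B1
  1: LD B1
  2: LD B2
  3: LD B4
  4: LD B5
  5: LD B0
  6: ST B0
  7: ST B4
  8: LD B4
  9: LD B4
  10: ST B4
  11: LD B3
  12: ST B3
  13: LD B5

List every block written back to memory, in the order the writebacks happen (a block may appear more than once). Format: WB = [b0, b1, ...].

  0 | W B1 → L1 miss [D]
  1 | R B1 → L1 hit [D]
  2 | R B2 → L2 miss [-]
  3 | R B4 → L1 miss wb→B1 [-]
  4 | R B5 → L2 miss [-]
  5 | R B0 → L0 miss [-]
  6 | W B0 → L0 hit [D]
  7 | W B4 → L1 hit [D]
  8 | R B4 → L1 hit [D]
  9 | R B4 → L1 hit [D]
  10 | W B4 → L1 hit [D]
  11 | R B3 → L0 miss wb→B0 [-]
  12 | W B3 → L0 hit [D]
  13 | R B5 → L2 hit [-]

WB = [1, 0]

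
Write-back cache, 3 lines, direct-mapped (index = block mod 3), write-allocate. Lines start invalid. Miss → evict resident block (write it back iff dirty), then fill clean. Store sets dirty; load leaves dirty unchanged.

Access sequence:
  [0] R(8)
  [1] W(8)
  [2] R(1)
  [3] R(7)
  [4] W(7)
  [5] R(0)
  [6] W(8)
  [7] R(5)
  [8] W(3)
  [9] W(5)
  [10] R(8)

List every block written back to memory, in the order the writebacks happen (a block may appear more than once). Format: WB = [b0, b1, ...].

WB = [8, 5]

0: R B8 -> L2 miss  d=-]
1: W B8 -> L2 hit  d=D]
2: R B1 -> L1 miss  d=-]
3: R B7 -> L1 miss  d=-]
4: W B7 -> L1 hit  d=D]
5: R B0 -> L0 miss  d=-]
6: W B8 -> L2 hit  d=D]
7: R B5 -> L2 miss wb->B8  d=-]
8: W B3 -> L0 miss  d=D]
9: W B5 -> L2 hit  d=D]
10: R B8 -> L2 miss wb->B5  d=-]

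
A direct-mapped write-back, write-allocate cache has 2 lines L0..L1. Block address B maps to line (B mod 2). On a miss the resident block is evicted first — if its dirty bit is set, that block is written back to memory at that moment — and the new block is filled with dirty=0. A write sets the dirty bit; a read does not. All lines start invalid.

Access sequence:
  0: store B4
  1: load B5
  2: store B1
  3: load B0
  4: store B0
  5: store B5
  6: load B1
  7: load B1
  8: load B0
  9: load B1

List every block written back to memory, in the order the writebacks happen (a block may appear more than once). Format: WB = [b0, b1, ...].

  0 | W B4 → L0 miss [D]
  1 | R B5 → L1 miss [-]
  2 | W B1 → L1 miss [D]
  3 | R B0 → L0 miss wb→B4 [-]
  4 | W B0 → L0 hit [D]
  5 | W B5 → L1 miss wb→B1 [D]
  6 | R B1 → L1 miss wb→B5 [-]
  7 | R B1 → L1 hit [-]
  8 | R B0 → L0 hit [D]
  9 | R B1 → L1 hit [-]

WB = [4, 1, 5]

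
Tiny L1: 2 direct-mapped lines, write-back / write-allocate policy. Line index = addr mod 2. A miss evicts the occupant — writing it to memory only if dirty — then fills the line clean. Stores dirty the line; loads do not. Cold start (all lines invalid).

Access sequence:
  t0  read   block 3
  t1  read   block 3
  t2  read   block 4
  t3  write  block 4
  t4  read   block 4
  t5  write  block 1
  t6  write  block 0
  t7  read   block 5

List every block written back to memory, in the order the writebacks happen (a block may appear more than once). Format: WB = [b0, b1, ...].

0: R B3 → L1 miss [-]
1: R B3 → L1 hit [-]
2: R B4 → L0 miss [-]
3: W B4 → L0 hit [D]
4: R B4 → L0 hit [D]
5: W B1 → L1 miss [D]
6: W B0 → L0 miss wb→B4 [D]
7: R B5 → L1 miss wb→B1 [-]

WB = [4, 1]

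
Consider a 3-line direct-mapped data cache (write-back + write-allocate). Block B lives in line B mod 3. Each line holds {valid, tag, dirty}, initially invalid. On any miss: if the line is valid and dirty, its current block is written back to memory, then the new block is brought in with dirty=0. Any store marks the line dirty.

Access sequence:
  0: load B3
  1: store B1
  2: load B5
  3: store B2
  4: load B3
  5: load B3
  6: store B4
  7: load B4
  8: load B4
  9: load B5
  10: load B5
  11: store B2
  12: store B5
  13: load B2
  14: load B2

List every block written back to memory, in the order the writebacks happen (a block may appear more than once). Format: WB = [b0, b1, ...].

WB = [1, 2, 2, 5]

0: R B3 → L0 miss [-]
1: W B1 → L1 miss [D]
2: R B5 → L2 miss [-]
3: W B2 → L2 miss [D]
4: R B3 → L0 hit [-]
5: R B3 → L0 hit [-]
6: W B4 → L1 miss wb→B1 [D]
7: R B4 → L1 hit [D]
8: R B4 → L1 hit [D]
9: R B5 → L2 miss wb→B2 [-]
10: R B5 → L2 hit [-]
11: W B2 → L2 miss [D]
12: W B5 → L2 miss wb→B2 [D]
13: R B2 → L2 miss wb→B5 [-]
14: R B2 → L2 hit [-]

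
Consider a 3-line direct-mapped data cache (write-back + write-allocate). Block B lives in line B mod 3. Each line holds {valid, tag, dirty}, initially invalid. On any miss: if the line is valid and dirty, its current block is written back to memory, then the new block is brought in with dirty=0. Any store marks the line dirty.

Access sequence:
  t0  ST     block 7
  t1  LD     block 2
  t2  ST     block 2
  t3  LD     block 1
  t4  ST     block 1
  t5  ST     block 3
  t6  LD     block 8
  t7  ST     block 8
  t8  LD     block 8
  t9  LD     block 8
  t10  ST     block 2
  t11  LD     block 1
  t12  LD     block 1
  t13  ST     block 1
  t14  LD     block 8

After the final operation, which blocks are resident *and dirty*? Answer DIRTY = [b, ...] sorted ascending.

0: W B7 → L1 miss [D]
1: R B2 → L2 miss [-]
2: W B2 → L2 hit [D]
3: R B1 → L1 miss wb→B7 [-]
4: W B1 → L1 hit [D]
5: W B3 → L0 miss [D]
6: R B8 → L2 miss wb→B2 [-]
7: W B8 → L2 hit [D]
8: R B8 → L2 hit [D]
9: R B8 → L2 hit [D]
10: W B2 → L2 miss wb→B8 [D]
11: R B1 → L1 hit [D]
12: R B1 → L1 hit [D]
13: W B1 → L1 hit [D]
14: R B8 → L2 miss wb→B2 [-]

DIRTY = [1, 3]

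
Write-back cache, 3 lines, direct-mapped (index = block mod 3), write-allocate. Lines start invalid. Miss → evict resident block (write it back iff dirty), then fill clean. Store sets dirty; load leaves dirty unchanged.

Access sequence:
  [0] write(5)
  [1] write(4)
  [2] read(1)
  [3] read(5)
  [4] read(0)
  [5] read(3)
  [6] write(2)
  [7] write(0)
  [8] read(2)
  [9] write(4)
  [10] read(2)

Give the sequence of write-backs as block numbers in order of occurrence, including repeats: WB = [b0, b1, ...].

0: W B5 → L2 miss [D]
1: W B4 → L1 miss [D]
2: R B1 → L1 miss wb→B4 [-]
3: R B5 → L2 hit [D]
4: R B0 → L0 miss [-]
5: R B3 → L0 miss [-]
6: W B2 → L2 miss wb→B5 [D]
7: W B0 → L0 miss [D]
8: R B2 → L2 hit [D]
9: W B4 → L1 miss [D]
10: R B2 → L2 hit [D]

WB = [4, 5]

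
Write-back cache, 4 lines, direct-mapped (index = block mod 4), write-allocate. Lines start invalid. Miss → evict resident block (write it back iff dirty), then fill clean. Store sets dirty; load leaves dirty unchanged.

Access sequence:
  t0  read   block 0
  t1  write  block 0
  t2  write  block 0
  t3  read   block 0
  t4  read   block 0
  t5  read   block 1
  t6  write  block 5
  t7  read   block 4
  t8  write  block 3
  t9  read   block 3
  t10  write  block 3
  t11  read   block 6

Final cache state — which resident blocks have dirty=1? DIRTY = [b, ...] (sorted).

0: R B0 -> L0 miss  d=-]
1: W B0 -> L0 hit  d=D]
2: W B0 -> L0 hit  d=D]
3: R B0 -> L0 hit  d=D]
4: R B0 -> L0 hit  d=D]
5: R B1 -> L1 miss  d=-]
6: W B5 -> L1 miss  d=D]
7: R B4 -> L0 miss wb->B0  d=-]
8: W B3 -> L3 miss  d=D]
9: R B3 -> L3 hit  d=D]
10: W B3 -> L3 hit  d=D]
11: R B6 -> L2 miss  d=-]

DIRTY = [3, 5]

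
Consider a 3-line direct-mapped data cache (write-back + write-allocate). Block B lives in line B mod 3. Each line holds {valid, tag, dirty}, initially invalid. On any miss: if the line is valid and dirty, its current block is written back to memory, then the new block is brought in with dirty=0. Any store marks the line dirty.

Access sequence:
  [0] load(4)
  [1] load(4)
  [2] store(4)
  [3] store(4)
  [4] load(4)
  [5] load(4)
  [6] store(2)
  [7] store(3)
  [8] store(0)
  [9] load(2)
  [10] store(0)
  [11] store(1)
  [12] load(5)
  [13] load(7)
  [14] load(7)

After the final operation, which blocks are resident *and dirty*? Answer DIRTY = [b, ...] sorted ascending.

DIRTY = [0]

0: R B4 → L1 miss [-]
1: R B4 → L1 hit [-]
2: W B4 → L1 hit [D]
3: W B4 → L1 hit [D]
4: R B4 → L1 hit [D]
5: R B4 → L1 hit [D]
6: W B2 → L2 miss [D]
7: W B3 → L0 miss [D]
8: W B0 → L0 miss wb→B3 [D]
9: R B2 → L2 hit [D]
10: W B0 → L0 hit [D]
11: W B1 → L1 miss wb→B4 [D]
12: R B5 → L2 miss wb→B2 [-]
13: R B7 → L1 miss wb→B1 [-]
14: R B7 → L1 hit [-]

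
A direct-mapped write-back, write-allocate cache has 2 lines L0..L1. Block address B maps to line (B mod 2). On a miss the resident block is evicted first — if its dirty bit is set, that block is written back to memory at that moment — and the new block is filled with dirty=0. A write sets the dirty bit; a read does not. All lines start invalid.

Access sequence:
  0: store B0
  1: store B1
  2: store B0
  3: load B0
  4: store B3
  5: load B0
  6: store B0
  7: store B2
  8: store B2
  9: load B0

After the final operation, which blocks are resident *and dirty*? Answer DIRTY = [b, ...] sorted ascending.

DIRTY = [3]

0: W B0 → L0 miss [D]
1: W B1 → L1 miss [D]
2: W B0 → L0 hit [D]
3: R B0 → L0 hit [D]
4: W B3 → L1 miss wb→B1 [D]
5: R B0 → L0 hit [D]
6: W B0 → L0 hit [D]
7: W B2 → L0 miss wb→B0 [D]
8: W B2 → L0 hit [D]
9: R B0 → L0 miss wb→B2 [-]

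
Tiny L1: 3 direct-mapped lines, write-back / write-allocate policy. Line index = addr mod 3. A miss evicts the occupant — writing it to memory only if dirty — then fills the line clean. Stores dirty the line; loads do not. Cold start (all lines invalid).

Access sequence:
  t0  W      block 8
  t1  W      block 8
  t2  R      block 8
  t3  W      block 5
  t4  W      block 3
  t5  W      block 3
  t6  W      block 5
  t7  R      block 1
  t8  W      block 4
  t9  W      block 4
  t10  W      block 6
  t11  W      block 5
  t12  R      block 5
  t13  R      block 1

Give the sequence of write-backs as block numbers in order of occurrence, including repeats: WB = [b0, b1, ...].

0: W B8 -> L2 miss  d=D]
1: W B8 -> L2 hit  d=D]
2: R B8 -> L2 hit  d=D]
3: W B5 -> L2 miss wb->B8  d=D]
4: W B3 -> L0 miss  d=D]
5: W B3 -> L0 hit  d=D]
6: W B5 -> L2 hit  d=D]
7: R B1 -> L1 miss  d=-]
8: W B4 -> L1 miss  d=D]
9: W B4 -> L1 hit  d=D]
10: W B6 -> L0 miss wb->B3  d=D]
11: W B5 -> L2 hit  d=D]
12: R B5 -> L2 hit  d=D]
13: R B1 -> L1 miss wb->B4  d=-]

WB = [8, 3, 4]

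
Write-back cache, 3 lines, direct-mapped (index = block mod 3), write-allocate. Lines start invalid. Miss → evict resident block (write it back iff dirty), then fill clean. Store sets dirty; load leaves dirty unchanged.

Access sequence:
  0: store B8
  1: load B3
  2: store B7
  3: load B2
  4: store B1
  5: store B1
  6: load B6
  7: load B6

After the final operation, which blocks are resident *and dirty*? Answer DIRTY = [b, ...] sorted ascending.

DIRTY = [1]

  0 | W B8 → L2 miss [D]
  1 | R B3 → L0 miss [-]
  2 | W B7 → L1 miss [D]
  3 | R B2 → L2 miss wb→B8 [-]
  4 | W B1 → L1 miss wb→B7 [D]
  5 | W B1 → L1 hit [D]
  6 | R B6 → L0 miss [-]
  7 | R B6 → L0 hit [-]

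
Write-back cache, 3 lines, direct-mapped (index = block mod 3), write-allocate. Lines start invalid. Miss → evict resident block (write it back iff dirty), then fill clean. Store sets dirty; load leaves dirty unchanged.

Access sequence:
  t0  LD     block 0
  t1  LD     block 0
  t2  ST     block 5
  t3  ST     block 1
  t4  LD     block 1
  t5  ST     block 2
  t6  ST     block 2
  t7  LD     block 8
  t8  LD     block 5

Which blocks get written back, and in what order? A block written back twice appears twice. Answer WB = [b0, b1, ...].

WB = [5, 2]

  0 | R B0 → L0 miss [-]
  1 | R B0 → L0 hit [-]
  2 | W B5 → L2 miss [D]
  3 | W B1 → L1 miss [D]
  4 | R B1 → L1 hit [D]
  5 | W B2 → L2 miss wb→B5 [D]
  6 | W B2 → L2 hit [D]
  7 | R B8 → L2 miss wb→B2 [-]
  8 | R B5 → L2 miss [-]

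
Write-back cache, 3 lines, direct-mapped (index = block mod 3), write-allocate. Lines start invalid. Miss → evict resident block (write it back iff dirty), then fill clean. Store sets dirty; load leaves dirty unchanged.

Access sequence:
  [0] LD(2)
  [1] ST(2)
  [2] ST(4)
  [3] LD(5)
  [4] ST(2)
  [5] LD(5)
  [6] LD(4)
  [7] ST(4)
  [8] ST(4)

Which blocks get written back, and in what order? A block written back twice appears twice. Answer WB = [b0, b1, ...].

  0 | R B2 → L2 miss [-]
  1 | W B2 → L2 hit [D]
  2 | W B4 → L1 miss [D]
  3 | R B5 → L2 miss wb→B2 [-]
  4 | W B2 → L2 miss [D]
  5 | R B5 → L2 miss wb→B2 [-]
  6 | R B4 → L1 hit [D]
  7 | W B4 → L1 hit [D]
  8 | W B4 → L1 hit [D]

WB = [2, 2]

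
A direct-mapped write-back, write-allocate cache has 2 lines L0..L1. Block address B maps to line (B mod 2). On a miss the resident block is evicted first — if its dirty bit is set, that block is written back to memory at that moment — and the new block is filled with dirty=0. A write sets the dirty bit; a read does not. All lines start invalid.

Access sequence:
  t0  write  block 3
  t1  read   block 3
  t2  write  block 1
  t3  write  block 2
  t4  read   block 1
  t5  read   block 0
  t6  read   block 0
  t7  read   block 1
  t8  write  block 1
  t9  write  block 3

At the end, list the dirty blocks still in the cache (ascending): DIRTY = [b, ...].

DIRTY = [3]

  0 | W B3 → L1 miss [D]
  1 | R B3 → L1 hit [D]
  2 | W B1 → L1 miss wb→B3 [D]
  3 | W B2 → L0 miss [D]
  4 | R B1 → L1 hit [D]
  5 | R B0 → L0 miss wb→B2 [-]
  6 | R B0 → L0 hit [-]
  7 | R B1 → L1 hit [D]
  8 | W B1 → L1 hit [D]
  9 | W B3 → L1 miss wb→B1 [D]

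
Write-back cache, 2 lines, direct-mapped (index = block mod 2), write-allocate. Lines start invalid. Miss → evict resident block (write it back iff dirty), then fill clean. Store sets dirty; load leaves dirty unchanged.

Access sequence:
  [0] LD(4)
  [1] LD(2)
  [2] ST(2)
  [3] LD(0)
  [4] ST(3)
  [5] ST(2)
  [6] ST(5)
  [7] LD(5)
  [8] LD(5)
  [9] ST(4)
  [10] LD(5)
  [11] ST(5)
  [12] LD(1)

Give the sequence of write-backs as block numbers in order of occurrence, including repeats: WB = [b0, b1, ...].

0: R B4 → L0 miss [-]
1: R B2 → L0 miss [-]
2: W B2 → L0 hit [D]
3: R B0 → L0 miss wb→B2 [-]
4: W B3 → L1 miss [D]
5: W B2 → L0 miss [D]
6: W B5 → L1 miss wb→B3 [D]
7: R B5 → L1 hit [D]
8: R B5 → L1 hit [D]
9: W B4 → L0 miss wb→B2 [D]
10: R B5 → L1 hit [D]
11: W B5 → L1 hit [D]
12: R B1 → L1 miss wb→B5 [-]

WB = [2, 3, 2, 5]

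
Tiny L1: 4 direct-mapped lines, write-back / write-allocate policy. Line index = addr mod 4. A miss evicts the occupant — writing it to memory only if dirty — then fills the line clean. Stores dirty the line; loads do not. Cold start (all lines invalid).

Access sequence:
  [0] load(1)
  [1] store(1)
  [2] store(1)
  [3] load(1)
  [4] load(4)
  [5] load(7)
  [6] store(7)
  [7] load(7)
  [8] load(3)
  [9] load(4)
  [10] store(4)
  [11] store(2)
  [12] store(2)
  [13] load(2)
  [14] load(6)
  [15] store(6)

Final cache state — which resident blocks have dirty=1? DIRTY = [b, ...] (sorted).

  0 | R B1 → L1 miss [-]
  1 | W B1 → L1 hit [D]
  2 | W B1 → L1 hit [D]
  3 | R B1 → L1 hit [D]
  4 | R B4 → L0 miss [-]
  5 | R B7 → L3 miss [-]
  6 | W B7 → L3 hit [D]
  7 | R B7 → L3 hit [D]
  8 | R B3 → L3 miss wb→B7 [-]
  9 | R B4 → L0 hit [-]
  10 | W B4 → L0 hit [D]
  11 | W B2 → L2 miss [D]
  12 | W B2 → L2 hit [D]
  13 | R B2 → L2 hit [D]
  14 | R B6 → L2 miss wb→B2 [-]
  15 | W B6 → L2 hit [D]

DIRTY = [1, 4, 6]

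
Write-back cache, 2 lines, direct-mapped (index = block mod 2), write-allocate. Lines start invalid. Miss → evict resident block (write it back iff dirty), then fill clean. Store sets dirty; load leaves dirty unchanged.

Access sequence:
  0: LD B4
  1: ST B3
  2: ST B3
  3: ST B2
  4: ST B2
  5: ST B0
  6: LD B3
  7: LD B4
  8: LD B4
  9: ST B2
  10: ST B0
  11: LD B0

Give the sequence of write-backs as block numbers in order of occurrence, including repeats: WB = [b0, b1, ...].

0: R B4 → L0 miss [-]
1: W B3 → L1 miss [D]
2: W B3 → L1 hit [D]
3: W B2 → L0 miss [D]
4: W B2 → L0 hit [D]
5: W B0 → L0 miss wb→B2 [D]
6: R B3 → L1 hit [D]
7: R B4 → L0 miss wb→B0 [-]
8: R B4 → L0 hit [-]
9: W B2 → L0 miss [D]
10: W B0 → L0 miss wb→B2 [D]
11: R B0 → L0 hit [D]

WB = [2, 0, 2]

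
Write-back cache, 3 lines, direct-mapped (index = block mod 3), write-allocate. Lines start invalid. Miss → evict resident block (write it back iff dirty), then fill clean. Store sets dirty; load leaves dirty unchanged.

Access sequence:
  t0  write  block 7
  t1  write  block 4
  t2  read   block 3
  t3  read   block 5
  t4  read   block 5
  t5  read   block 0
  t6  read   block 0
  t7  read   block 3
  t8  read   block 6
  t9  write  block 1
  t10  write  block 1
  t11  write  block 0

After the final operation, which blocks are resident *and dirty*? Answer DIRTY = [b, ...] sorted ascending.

DIRTY = [0, 1]

0: W B7 -> L1 miss  d=D]
1: W B4 -> L1 miss wb->B7  d=D]
2: R B3 -> L0 miss  d=-]
3: R B5 -> L2 miss  d=-]
4: R B5 -> L2 hit  d=-]
5: R B0 -> L0 miss  d=-]
6: R B0 -> L0 hit  d=-]
7: R B3 -> L0 miss  d=-]
8: R B6 -> L0 miss  d=-]
9: W B1 -> L1 miss wb->B4  d=D]
10: W B1 -> L1 hit  d=D]
11: W B0 -> L0 miss  d=D]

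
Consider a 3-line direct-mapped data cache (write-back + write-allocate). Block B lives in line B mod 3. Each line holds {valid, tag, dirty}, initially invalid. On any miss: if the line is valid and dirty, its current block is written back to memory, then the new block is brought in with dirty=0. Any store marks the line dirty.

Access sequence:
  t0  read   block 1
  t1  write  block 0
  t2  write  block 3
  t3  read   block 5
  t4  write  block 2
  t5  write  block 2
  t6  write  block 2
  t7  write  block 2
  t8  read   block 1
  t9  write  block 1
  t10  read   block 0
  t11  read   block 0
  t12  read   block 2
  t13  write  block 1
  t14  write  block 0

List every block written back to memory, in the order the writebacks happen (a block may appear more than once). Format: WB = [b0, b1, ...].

WB = [0, 3]

  0 | R B1 → L1 miss [-]
  1 | W B0 → L0 miss [D]
  2 | W B3 → L0 miss wb→B0 [D]
  3 | R B5 → L2 miss [-]
  4 | W B2 → L2 miss [D]
  5 | W B2 → L2 hit [D]
  6 | W B2 → L2 hit [D]
  7 | W B2 → L2 hit [D]
  8 | R B1 → L1 hit [-]
  9 | W B1 → L1 hit [D]
  10 | R B0 → L0 miss wb→B3 [-]
  11 | R B0 → L0 hit [-]
  12 | R B2 → L2 hit [D]
  13 | W B1 → L1 hit [D]
  14 | W B0 → L0 hit [D]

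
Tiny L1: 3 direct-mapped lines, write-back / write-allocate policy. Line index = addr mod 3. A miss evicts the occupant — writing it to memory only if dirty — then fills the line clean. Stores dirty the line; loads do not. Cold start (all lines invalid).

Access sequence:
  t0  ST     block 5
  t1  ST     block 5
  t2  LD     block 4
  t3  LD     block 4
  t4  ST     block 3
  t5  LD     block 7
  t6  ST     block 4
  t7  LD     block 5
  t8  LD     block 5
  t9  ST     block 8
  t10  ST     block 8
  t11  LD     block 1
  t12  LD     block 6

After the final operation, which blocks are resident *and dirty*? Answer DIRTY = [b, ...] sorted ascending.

DIRTY = [8]

0: W B5 → L2 miss [D]
1: W B5 → L2 hit [D]
2: R B4 → L1 miss [-]
3: R B4 → L1 hit [-]
4: W B3 → L0 miss [D]
5: R B7 → L1 miss [-]
6: W B4 → L1 miss [D]
7: R B5 → L2 hit [D]
8: R B5 → L2 hit [D]
9: W B8 → L2 miss wb→B5 [D]
10: W B8 → L2 hit [D]
11: R B1 → L1 miss wb→B4 [-]
12: R B6 → L0 miss wb→B3 [-]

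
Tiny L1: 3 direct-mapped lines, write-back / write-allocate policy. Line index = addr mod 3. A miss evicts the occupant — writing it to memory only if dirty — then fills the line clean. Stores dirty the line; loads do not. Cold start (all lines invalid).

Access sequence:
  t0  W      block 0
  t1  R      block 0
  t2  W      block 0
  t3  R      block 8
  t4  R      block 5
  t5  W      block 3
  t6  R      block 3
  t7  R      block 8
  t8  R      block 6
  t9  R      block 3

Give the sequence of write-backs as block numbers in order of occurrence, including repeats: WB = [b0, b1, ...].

WB = [0, 3]

0: W B0 → L0 miss [D]
1: R B0 → L0 hit [D]
2: W B0 → L0 hit [D]
3: R B8 → L2 miss [-]
4: R B5 → L2 miss [-]
5: W B3 → L0 miss wb→B0 [D]
6: R B3 → L0 hit [D]
7: R B8 → L2 miss [-]
8: R B6 → L0 miss wb→B3 [-]
9: R B3 → L0 miss [-]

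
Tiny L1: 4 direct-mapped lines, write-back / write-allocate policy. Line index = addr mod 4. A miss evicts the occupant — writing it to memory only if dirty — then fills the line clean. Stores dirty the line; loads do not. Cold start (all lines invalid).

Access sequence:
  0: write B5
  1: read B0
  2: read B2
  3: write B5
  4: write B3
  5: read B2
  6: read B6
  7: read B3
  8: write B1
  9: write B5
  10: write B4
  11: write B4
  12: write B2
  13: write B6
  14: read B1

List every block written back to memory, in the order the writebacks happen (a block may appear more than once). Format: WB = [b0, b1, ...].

0: W B5 → L1 miss [D]
1: R B0 → L0 miss [-]
2: R B2 → L2 miss [-]
3: W B5 → L1 hit [D]
4: W B3 → L3 miss [D]
5: R B2 → L2 hit [-]
6: R B6 → L2 miss [-]
7: R B3 → L3 hit [D]
8: W B1 → L1 miss wb→B5 [D]
9: W B5 → L1 miss wb→B1 [D]
10: W B4 → L0 miss [D]
11: W B4 → L0 hit [D]
12: W B2 → L2 miss [D]
13: W B6 → L2 miss wb→B2 [D]
14: R B1 → L1 miss wb→B5 [-]

WB = [5, 1, 2, 5]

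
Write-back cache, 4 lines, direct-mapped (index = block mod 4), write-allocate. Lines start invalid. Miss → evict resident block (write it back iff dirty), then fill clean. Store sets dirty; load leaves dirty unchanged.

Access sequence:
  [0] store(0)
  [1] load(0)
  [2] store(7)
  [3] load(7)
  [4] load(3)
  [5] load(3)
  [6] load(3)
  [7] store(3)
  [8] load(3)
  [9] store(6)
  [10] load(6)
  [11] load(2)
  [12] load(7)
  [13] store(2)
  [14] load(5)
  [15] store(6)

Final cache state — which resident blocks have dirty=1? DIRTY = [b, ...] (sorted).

DIRTY = [0, 6]

  0 | W B0 → L0 miss [D]
  1 | R B0 → L0 hit [D]
  2 | W B7 → L3 miss [D]
  3 | R B7 → L3 hit [D]
  4 | R B3 → L3 miss wb→B7 [-]
  5 | R B3 → L3 hit [-]
  6 | R B3 → L3 hit [-]
  7 | W B3 → L3 hit [D]
  8 | R B3 → L3 hit [D]
  9 | W B6 → L2 miss [D]
  10 | R B6 → L2 hit [D]
  11 | R B2 → L2 miss wb→B6 [-]
  12 | R B7 → L3 miss wb→B3 [-]
  13 | W B2 → L2 hit [D]
  14 | R B5 → L1 miss [-]
  15 | W B6 → L2 miss wb→B2 [D]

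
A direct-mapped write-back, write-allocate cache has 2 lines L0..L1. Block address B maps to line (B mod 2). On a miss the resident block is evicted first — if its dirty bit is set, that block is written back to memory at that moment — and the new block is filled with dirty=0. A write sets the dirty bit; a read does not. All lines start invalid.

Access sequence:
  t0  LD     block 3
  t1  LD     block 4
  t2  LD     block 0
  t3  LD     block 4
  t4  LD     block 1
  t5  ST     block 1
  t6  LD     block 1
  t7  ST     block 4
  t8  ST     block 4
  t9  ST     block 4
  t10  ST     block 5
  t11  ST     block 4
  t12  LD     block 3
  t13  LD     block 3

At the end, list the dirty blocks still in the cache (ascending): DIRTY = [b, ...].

DIRTY = [4]

0: R B3 → L1 miss [-]
1: R B4 → L0 miss [-]
2: R B0 → L0 miss [-]
3: R B4 → L0 miss [-]
4: R B1 → L1 miss [-]
5: W B1 → L1 hit [D]
6: R B1 → L1 hit [D]
7: W B4 → L0 hit [D]
8: W B4 → L0 hit [D]
9: W B4 → L0 hit [D]
10: W B5 → L1 miss wb→B1 [D]
11: W B4 → L0 hit [D]
12: R B3 → L1 miss wb→B5 [-]
13: R B3 → L1 hit [-]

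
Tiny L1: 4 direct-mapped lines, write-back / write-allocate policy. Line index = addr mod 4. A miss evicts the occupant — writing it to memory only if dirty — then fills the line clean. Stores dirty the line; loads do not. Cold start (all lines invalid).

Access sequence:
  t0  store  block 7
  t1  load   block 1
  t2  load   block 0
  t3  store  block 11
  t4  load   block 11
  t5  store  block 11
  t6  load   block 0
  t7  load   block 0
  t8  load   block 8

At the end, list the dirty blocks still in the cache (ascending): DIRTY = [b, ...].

DIRTY = [11]

  0 | W B7 → L3 miss [D]
  1 | R B1 → L1 miss [-]
  2 | R B0 → L0 miss [-]
  3 | W B11 → L3 miss wb→B7 [D]
  4 | R B11 → L3 hit [D]
  5 | W B11 → L3 hit [D]
  6 | R B0 → L0 hit [-]
  7 | R B0 → L0 hit [-]
  8 | R B8 → L0 miss [-]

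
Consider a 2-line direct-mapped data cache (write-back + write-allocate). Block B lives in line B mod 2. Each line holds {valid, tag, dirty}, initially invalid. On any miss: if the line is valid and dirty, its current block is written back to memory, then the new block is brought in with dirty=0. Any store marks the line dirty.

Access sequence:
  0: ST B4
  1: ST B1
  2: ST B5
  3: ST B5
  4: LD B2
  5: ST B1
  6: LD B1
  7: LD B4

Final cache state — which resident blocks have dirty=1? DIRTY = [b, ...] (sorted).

DIRTY = [1]

0: W B4 -> L0 miss  d=D]
1: W B1 -> L1 miss  d=D]
2: W B5 -> L1 miss wb->B1  d=D]
3: W B5 -> L1 hit  d=D]
4: R B2 -> L0 miss wb->B4  d=-]
5: W B1 -> L1 miss wb->B5  d=D]
6: R B1 -> L1 hit  d=D]
7: R B4 -> L0 miss  d=-]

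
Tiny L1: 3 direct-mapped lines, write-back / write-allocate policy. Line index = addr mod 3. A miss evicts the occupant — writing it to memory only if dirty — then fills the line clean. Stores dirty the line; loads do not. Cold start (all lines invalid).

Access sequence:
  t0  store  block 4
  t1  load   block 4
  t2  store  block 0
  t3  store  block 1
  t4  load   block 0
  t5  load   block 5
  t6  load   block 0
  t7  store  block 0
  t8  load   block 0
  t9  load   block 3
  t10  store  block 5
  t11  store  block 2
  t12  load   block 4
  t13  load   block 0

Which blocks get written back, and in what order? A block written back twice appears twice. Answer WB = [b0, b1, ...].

  0 | W B4 → L1 miss [D]
  1 | R B4 → L1 hit [D]
  2 | W B0 → L0 miss [D]
  3 | W B1 → L1 miss wb→B4 [D]
  4 | R B0 → L0 hit [D]
  5 | R B5 → L2 miss [-]
  6 | R B0 → L0 hit [D]
  7 | W B0 → L0 hit [D]
  8 | R B0 → L0 hit [D]
  9 | R B3 → L0 miss wb→B0 [-]
  10 | W B5 → L2 hit [D]
  11 | W B2 → L2 miss wb→B5 [D]
  12 | R B4 → L1 miss wb→B1 [-]
  13 | R B0 → L0 miss [-]

WB = [4, 0, 5, 1]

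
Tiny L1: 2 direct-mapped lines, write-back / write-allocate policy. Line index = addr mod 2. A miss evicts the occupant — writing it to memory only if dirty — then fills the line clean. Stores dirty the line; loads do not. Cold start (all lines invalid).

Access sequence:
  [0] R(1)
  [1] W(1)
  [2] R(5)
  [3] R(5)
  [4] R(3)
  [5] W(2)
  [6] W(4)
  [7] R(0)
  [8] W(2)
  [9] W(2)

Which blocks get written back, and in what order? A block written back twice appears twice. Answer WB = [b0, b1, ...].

0: R B1 -> L1 miss  d=-]
1: W B1 -> L1 hit  d=D]
2: R B5 -> L1 miss wb->B1  d=-]
3: R B5 -> L1 hit  d=-]
4: R B3 -> L1 miss  d=-]
5: W B2 -> L0 miss  d=D]
6: W B4 -> L0 miss wb->B2  d=D]
7: R B0 -> L0 miss wb->B4  d=-]
8: W B2 -> L0 miss  d=D]
9: W B2 -> L0 hit  d=D]

WB = [1, 2, 4]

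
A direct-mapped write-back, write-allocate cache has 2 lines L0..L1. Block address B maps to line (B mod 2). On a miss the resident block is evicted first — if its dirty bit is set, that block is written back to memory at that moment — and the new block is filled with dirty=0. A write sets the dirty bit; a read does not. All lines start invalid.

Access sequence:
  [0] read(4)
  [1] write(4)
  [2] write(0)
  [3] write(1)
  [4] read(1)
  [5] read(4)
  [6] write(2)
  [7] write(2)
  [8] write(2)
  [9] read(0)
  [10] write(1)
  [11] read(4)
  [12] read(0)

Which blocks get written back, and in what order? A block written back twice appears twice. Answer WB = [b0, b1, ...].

WB = [4, 0, 2]

0: R B4 → L0 miss [-]
1: W B4 → L0 hit [D]
2: W B0 → L0 miss wb→B4 [D]
3: W B1 → L1 miss [D]
4: R B1 → L1 hit [D]
5: R B4 → L0 miss wb→B0 [-]
6: W B2 → L0 miss [D]
7: W B2 → L0 hit [D]
8: W B2 → L0 hit [D]
9: R B0 → L0 miss wb→B2 [-]
10: W B1 → L1 hit [D]
11: R B4 → L0 miss [-]
12: R B0 → L0 miss [-]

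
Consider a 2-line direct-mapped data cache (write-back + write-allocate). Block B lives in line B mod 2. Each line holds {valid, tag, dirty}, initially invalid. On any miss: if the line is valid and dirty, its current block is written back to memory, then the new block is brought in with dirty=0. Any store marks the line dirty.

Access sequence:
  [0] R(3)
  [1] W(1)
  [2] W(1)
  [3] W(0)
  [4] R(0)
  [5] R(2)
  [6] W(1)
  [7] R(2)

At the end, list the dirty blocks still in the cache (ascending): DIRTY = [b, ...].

DIRTY = [1]

0: R B3 -> L1 miss  d=-]
1: W B1 -> L1 miss  d=D]
2: W B1 -> L1 hit  d=D]
3: W B0 -> L0 miss  d=D]
4: R B0 -> L0 hit  d=D]
5: R B2 -> L0 miss wb->B0  d=-]
6: W B1 -> L1 hit  d=D]
7: R B2 -> L0 hit  d=-]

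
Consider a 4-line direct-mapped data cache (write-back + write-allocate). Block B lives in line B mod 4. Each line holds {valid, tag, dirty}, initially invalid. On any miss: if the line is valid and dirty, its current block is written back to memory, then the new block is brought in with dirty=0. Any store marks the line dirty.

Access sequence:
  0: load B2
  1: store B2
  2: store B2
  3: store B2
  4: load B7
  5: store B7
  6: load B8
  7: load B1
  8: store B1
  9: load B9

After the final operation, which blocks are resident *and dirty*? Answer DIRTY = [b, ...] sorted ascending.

DIRTY = [2, 7]

  0 | R B2 → L2 miss [-]
  1 | W B2 → L2 hit [D]
  2 | W B2 → L2 hit [D]
  3 | W B2 → L2 hit [D]
  4 | R B7 → L3 miss [-]
  5 | W B7 → L3 hit [D]
  6 | R B8 → L0 miss [-]
  7 | R B1 → L1 miss [-]
  8 | W B1 → L1 hit [D]
  9 | R B9 → L1 miss wb→B1 [-]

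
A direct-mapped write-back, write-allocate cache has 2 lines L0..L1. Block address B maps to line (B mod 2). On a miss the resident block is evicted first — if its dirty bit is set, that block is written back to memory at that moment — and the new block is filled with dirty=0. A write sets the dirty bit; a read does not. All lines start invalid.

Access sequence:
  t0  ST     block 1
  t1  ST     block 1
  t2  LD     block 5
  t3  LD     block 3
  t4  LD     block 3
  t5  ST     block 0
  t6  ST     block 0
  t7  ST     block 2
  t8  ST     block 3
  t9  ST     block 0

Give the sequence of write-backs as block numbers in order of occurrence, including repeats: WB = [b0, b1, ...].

WB = [1, 0, 2]

0: W B1 → L1 miss [D]
1: W B1 → L1 hit [D]
2: R B5 → L1 miss wb→B1 [-]
3: R B3 → L1 miss [-]
4: R B3 → L1 hit [-]
5: W B0 → L0 miss [D]
6: W B0 → L0 hit [D]
7: W B2 → L0 miss wb→B0 [D]
8: W B3 → L1 hit [D]
9: W B0 → L0 miss wb→B2 [D]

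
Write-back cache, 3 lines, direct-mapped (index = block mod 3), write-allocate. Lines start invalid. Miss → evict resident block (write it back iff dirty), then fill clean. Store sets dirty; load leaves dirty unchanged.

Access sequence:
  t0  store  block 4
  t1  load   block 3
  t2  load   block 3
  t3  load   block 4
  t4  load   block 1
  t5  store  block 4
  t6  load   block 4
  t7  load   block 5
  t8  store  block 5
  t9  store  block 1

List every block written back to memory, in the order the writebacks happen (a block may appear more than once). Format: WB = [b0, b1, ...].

0: W B4 -> L1 miss  d=D]
1: R B3 -> L0 miss  d=-]
2: R B3 -> L0 hit  d=-]
3: R B4 -> L1 hit  d=D]
4: R B1 -> L1 miss wb->B4  d=-]
5: W B4 -> L1 miss  d=D]
6: R B4 -> L1 hit  d=D]
7: R B5 -> L2 miss  d=-]
8: W B5 -> L2 hit  d=D]
9: W B1 -> L1 miss wb->B4  d=D]

WB = [4, 4]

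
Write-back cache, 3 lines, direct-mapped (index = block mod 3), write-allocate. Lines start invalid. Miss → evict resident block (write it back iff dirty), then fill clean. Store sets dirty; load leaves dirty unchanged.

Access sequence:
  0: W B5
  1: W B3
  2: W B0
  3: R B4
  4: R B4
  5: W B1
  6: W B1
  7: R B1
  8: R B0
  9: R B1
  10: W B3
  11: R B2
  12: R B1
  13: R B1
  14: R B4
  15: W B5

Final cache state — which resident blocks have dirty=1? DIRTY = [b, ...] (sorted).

  0 | W B5 → L2 miss [D]
  1 | W B3 → L0 miss [D]
  2 | W B0 → L0 miss wb→B3 [D]
  3 | R B4 → L1 miss [-]
  4 | R B4 → L1 hit [-]
  5 | W B1 → L1 miss [D]
  6 | W B1 → L1 hit [D]
  7 | R B1 → L1 hit [D]
  8 | R B0 → L0 hit [D]
  9 | R B1 → L1 hit [D]
  10 | W B3 → L0 miss wb→B0 [D]
  11 | R B2 → L2 miss wb→B5 [-]
  12 | R B1 → L1 hit [D]
  13 | R B1 → L1 hit [D]
  14 | R B4 → L1 miss wb→B1 [-]
  15 | W B5 → L2 miss [D]

DIRTY = [3, 5]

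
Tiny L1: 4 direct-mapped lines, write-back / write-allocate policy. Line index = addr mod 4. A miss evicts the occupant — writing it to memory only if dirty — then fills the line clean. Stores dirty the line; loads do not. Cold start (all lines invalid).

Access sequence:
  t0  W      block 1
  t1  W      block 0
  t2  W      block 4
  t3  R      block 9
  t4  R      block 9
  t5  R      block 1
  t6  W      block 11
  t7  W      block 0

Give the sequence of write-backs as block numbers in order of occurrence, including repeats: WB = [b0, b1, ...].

WB = [0, 1, 4]

  0 | W B1 → L1 miss [D]
  1 | W B0 → L0 miss [D]
  2 | W B4 → L0 miss wb→B0 [D]
  3 | R B9 → L1 miss wb→B1 [-]
  4 | R B9 → L1 hit [-]
  5 | R B1 → L1 miss [-]
  6 | W B11 → L3 miss [D]
  7 | W B0 → L0 miss wb→B4 [D]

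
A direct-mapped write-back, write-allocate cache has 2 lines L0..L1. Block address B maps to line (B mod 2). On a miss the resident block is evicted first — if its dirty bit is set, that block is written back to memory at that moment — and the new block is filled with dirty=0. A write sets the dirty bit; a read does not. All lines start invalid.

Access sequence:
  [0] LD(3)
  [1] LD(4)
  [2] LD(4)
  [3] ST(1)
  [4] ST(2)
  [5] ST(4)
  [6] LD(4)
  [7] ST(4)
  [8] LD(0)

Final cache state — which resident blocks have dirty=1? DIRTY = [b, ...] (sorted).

0: R B3 → L1 miss [-]
1: R B4 → L0 miss [-]
2: R B4 → L0 hit [-]
3: W B1 → L1 miss [D]
4: W B2 → L0 miss [D]
5: W B4 → L0 miss wb→B2 [D]
6: R B4 → L0 hit [D]
7: W B4 → L0 hit [D]
8: R B0 → L0 miss wb→B4 [-]

DIRTY = [1]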